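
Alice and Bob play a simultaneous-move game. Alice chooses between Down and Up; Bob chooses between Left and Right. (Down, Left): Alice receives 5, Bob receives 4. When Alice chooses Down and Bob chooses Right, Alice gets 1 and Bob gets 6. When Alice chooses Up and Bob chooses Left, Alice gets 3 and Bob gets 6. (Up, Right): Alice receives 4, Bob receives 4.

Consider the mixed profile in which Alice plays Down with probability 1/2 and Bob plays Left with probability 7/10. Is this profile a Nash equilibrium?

No

Given Bob's mix q = 7/10, Alice's payoff from Down is 19/5 but from Up is 33/10. Alice strictly prefers Down, so Alice would not mix.
So the proposed profile is not a Nash equilibrium.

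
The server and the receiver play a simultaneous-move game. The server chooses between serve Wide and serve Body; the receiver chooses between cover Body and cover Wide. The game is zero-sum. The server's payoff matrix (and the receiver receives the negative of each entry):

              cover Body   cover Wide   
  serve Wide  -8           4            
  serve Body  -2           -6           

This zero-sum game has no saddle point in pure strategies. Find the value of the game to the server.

In a mixed equilibrium the server is indifferent between serve Wide and serve Body; this condition fixes q.
  the server's payoff from serve Wide: q·(-8) + (1−q)·4 = -12q + 4
  the server's payoff from serve Body: q·(-2) + (1−q)·(-6) = 4q - 6
  -12q + 4 = 4q - 6  ⇒  -16q = -10  ⇒  q = 5/8.
The value is the server's expected payoff against this mix (using serve Wide): (5/8)·(-8) + (3/8)·4 = -7/2.

v = -7/2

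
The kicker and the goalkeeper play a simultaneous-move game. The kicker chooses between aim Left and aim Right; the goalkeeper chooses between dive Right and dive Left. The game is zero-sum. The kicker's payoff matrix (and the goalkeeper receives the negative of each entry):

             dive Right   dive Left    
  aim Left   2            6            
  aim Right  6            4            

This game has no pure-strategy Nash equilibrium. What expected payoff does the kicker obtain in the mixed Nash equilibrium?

Set the kicker's expected payoff from aim Left equal to that from aim Right:
  the kicker's payoff from aim Left: q·2 + (1−q)·6 = -4q + 6
  the kicker's payoff from aim Right: q·6 + (1−q)·4 = 2q + 4
  -4q + 6 = 2q + 4  ⇒  -6q = -2  ⇒  q = 1/3.
At equilibrium the kicker is indifferent across rows, so the kicker's payoff equals the payoff from aim Left: (1/3)·2 + (2/3)·6 = 14/3.

14/3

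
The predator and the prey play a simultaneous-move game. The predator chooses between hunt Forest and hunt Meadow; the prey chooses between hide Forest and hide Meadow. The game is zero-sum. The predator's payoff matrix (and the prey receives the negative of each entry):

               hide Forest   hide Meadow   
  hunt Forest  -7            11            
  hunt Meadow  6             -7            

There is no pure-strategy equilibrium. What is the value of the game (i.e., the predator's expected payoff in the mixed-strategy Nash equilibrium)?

Set the predator's expected payoff from hunt Forest equal to that from hunt Meadow:
  the predator's payoff to hunt Forest: q·(-7) + (1−q)·11 = -18q + 11
  the predator's payoff to hunt Meadow: q·6 + (1−q)·(-7) = 13q - 7
  -18q + 11 = 13q - 7  ⇒  -31q = -18  ⇒  q = 18/31.
The value is the predator's expected payoff against this mix (using hunt Forest): (18/31)·(-7) + (13/31)·11 = 17/31.

v = 17/31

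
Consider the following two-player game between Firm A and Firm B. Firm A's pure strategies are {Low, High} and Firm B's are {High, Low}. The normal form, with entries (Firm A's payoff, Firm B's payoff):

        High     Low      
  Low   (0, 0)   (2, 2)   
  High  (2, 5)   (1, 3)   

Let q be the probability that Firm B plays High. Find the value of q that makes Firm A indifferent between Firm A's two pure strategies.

Firm A's indifference between Low and High determines Firm B's mixing probability q:
  Firm A's expected payoff from Low: q·0 + (1−q)·2 = -2q + 2
  Firm A's expected payoff from High: q·2 + (1−q)·1 = q + 1
  -2q + 2 = q + 1  ⇒  -3q = -1  ⇒  q = 1/3.

q = 1/3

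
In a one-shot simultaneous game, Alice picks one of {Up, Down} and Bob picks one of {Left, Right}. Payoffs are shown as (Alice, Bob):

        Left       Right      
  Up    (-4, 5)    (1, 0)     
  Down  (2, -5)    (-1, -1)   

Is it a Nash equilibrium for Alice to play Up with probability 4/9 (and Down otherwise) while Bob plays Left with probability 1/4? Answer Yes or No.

Check Bob's indifference given Alice's mix p = 4/9:
  payoff from Left = -5/9; payoff from Right = -5/9 — equal.
Check Alice's indifference given Bob's mix q = 1/4:
  payoff from Up = -1/4; payoff from Down = -1/4 — equal.
Both players are indifferent, so neither can profitably deviate.

Yes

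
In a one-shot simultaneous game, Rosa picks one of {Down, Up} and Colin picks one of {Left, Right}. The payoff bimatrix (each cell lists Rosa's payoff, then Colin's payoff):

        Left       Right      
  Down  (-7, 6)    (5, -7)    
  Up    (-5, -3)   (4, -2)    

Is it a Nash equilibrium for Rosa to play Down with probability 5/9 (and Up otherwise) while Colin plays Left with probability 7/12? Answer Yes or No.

Given Rosa's mix p = 5/9, Colin's payoff from Left is 2 but from Right is -43/9. Colin strictly prefers Left, so Colin would not mix.
So the proposed profile is not a Nash equilibrium.

No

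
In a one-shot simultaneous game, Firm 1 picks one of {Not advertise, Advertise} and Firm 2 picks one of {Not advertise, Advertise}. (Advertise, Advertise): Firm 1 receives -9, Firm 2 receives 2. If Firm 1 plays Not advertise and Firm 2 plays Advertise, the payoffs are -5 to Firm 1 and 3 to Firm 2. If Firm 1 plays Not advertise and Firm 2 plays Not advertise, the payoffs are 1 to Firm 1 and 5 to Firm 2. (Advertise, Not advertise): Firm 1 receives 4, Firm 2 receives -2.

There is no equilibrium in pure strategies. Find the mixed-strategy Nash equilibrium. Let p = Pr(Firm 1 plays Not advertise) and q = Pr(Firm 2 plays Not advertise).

Set Firm 2's expected payoff from Not advertise equal to that from Advertise:
  Firm 2's payoff from Not advertise: p·5 + (1−p)·(-2) = 7p - 2
  Firm 2's payoff from Advertise: p·3 + (1−p)·2 = p + 2
  7p - 2 = p + 2  ⇒  6p = 4  ⇒  p = 2/3.
For Firm 1 to be willing to mix, Firm 1 must be indifferent between Not advertise and Advertise, which pins down Firm 2's mix.
  Firm 1's payoff from Not advertise: q·1 + (1−q)·(-5) = 6q - 5
  Firm 1's payoff from Advertise: q·4 + (1−q)·(-9) = 13q - 9
  6q - 5 = 13q - 9  ⇒  -7q = -4  ⇒  q = 4/7.

p = 2/3, q = 4/7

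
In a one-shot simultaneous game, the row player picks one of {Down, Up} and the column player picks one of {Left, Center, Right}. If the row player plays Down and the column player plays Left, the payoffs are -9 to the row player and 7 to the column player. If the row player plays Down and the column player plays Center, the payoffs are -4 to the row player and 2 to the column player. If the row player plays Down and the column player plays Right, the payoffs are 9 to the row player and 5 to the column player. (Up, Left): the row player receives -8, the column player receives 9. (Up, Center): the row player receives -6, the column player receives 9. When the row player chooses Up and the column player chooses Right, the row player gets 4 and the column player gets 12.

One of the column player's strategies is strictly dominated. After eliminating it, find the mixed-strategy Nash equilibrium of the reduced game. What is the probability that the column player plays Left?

The column player's strategy Center is strictly dominated by Right: 5 > 2 and 12 > 9. Eliminate Center.
The row player's indifference between Down and Up determines the column player's mixing probability q:
  the row player's payoff from Down: q·(-9) + (1−q)·9 = -18q + 9
  the row player's payoff from Up: q·(-8) + (1−q)·4 = -12q + 4
  -18q + 9 = -12q + 4  ⇒  -6q = -5  ⇒  q = 5/6.

q = 5/6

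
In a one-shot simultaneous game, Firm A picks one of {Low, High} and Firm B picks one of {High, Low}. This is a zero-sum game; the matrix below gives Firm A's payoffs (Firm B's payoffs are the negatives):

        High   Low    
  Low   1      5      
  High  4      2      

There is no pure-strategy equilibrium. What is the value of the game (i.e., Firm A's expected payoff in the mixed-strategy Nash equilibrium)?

v = 3

Firm A's indifference between Low and High determines Firm B's mixing probability q:
  Firm A's expected payoff from Low: q·1 + (1−q)·5 = -4q + 5
  Firm A's expected payoff from High: q·4 + (1−q)·2 = 2q + 2
  -4q + 5 = 2q + 2  ⇒  -6q = -3  ⇒  q = 1/2.
The value is Firm A's expected payoff against this mix (using Low): (1/2)·1 + (1/2)·5 = 3.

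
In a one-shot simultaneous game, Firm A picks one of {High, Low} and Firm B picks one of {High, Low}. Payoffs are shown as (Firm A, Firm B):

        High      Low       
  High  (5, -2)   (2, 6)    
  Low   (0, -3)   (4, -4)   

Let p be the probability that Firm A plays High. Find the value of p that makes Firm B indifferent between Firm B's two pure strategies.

p = 1/9

For Firm B to be willing to mix, Firm B must be indifferent between High and Low, which pins down Firm A's mix.
  Firm B's payoff to High: p·(-2) + (1−p)·(-3) = p - 3
  Firm B's payoff to Low: p·6 + (1−p)·(-4) = 10p - 4
  p - 3 = 10p - 4  ⇒  -9p = -1  ⇒  p = 1/9.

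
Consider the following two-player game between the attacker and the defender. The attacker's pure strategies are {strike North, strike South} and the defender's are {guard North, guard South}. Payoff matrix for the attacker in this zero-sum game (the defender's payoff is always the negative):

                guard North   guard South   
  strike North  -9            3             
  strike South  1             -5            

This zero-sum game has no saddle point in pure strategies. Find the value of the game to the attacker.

v = -7/3

For the attacker to be willing to mix, the attacker must be indifferent between strike North and strike South, which pins down the defender's mix.
  the attacker's payoff to strike North: q·(-9) + (1−q)·3 = -12q + 3
  the attacker's payoff to strike South: q·1 + (1−q)·(-5) = 6q - 5
  -12q + 3 = 6q - 5  ⇒  -18q = -8  ⇒  q = 4/9.
The value is the attacker's expected payoff against this mix (using strike North): (4/9)·(-9) + (5/9)·3 = -7/3.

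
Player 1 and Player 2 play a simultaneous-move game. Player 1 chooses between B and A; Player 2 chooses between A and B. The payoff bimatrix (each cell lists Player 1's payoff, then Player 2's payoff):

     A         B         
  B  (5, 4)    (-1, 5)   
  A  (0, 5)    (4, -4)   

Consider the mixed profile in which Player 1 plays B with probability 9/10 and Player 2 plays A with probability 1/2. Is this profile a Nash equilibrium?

Check Player 2's indifference given Player 1's mix p = 9/10:
  payoff from A = 41/10; payoff from B = 41/10 — equal.
Check Player 1's indifference given Player 2's mix q = 1/2:
  payoff from B = 2; payoff from A = 2 — equal.
Both players are indifferent, so neither can profitably deviate.

Yes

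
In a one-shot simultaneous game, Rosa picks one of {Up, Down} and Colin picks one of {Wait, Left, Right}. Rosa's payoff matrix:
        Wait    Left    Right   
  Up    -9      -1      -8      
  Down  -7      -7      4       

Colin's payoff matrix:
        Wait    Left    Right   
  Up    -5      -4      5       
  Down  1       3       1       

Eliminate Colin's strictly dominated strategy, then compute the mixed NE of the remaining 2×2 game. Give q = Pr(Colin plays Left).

q = 2/3

Colin's strategy Wait is strictly dominated by Left: -4 > -5 and 3 > 1. Eliminate Wait.
Rosa's indifference between Up and Down determines Colin's mixing probability q:
  Rosa's payoff to Up: q·(-1) + (1−q)·(-8) = 7q - 8
  Rosa's payoff to Down: q·(-7) + (1−q)·4 = -11q + 4
  7q - 8 = -11q + 4  ⇒  18q = 12  ⇒  q = 2/3.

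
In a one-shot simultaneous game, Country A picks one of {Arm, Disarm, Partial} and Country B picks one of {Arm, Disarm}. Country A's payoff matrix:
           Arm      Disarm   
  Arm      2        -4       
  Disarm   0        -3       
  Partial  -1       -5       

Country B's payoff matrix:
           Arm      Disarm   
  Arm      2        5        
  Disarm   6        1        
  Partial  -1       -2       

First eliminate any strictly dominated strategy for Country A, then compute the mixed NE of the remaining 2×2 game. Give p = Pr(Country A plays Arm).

Country A's strategy Partial is strictly dominated by Disarm: 0 > -1 and -3 > -5. Eliminate Partial.
In a mixed equilibrium Country B is indifferent between Arm and Disarm; this condition fixes p.
  Country B's payoff to Arm: p·2 + (1−p)·6 = -4p + 6
  Country B's payoff to Disarm: p·5 + (1−p)·1 = 4p + 1
  -4p + 6 = 4p + 1  ⇒  -8p = -5  ⇒  p = 5/8.

p = 5/8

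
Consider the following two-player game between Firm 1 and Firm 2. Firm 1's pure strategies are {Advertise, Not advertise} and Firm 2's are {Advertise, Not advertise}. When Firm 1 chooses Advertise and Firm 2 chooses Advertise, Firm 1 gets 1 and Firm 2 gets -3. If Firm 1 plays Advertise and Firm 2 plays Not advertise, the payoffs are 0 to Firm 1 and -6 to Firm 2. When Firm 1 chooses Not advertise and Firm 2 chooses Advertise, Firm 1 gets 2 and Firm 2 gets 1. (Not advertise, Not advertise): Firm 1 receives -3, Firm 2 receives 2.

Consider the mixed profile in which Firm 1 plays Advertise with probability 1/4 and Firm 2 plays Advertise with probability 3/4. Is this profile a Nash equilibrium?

Check Firm 2's indifference given Firm 1's mix p = 1/4:
  payoff from Advertise = 0; payoff from Not advertise = 0 — equal.
Check Firm 1's indifference given Firm 2's mix q = 3/4:
  payoff from Advertise = 3/4; payoff from Not advertise = 3/4 — equal.
Both players are indifferent, so neither can profitably deviate.

Yes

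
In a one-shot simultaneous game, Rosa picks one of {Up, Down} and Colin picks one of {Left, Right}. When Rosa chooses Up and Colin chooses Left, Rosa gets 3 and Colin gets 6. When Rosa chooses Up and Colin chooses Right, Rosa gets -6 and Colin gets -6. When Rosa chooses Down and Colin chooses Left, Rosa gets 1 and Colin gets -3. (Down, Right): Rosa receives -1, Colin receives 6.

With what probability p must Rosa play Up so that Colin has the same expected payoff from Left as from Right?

p = 3/7

Set Colin's expected payoff from Left equal to that from Right:
  Colin's expected payoff from Left: p·6 + (1−p)·(-3) = 9p - 3
  Colin's expected payoff from Right: p·(-6) + (1−p)·6 = -12p + 6
  9p - 3 = -12p + 6  ⇒  21p = 9  ⇒  p = 3/7.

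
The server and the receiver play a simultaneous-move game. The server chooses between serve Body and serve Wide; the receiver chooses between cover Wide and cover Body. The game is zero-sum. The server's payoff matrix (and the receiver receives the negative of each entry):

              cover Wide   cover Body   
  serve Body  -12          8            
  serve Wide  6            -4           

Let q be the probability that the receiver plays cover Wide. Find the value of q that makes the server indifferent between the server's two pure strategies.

For the server to be willing to mix, the server must be indifferent between serve Body and serve Wide, which pins down the receiver's mix.
  the server's expected payoff from serve Body: q·(-12) + (1−q)·8 = -20q + 8
  the server's expected payoff from serve Wide: q·6 + (1−q)·(-4) = 10q - 4
  -20q + 8 = 10q - 4  ⇒  -30q = -12  ⇒  q = 2/5.

q = 2/5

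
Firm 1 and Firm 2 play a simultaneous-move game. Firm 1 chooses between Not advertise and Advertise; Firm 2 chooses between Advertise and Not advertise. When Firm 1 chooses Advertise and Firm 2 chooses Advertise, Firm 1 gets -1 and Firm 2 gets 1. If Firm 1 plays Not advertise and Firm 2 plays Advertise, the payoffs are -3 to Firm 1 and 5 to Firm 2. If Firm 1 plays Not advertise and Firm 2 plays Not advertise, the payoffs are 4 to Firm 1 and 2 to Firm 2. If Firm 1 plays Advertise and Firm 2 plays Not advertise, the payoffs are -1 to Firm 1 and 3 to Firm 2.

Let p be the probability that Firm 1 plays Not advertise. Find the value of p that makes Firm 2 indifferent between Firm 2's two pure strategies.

p = 2/5

For Firm 2 to be willing to mix, Firm 2 must be indifferent between Advertise and Not advertise, which pins down Firm 1's mix.
  Firm 2's payoff from Advertise: p·5 + (1−p)·1 = 4p + 1
  Firm 2's payoff from Not advertise: p·2 + (1−p)·3 = -p + 3
  4p + 1 = -p + 3  ⇒  5p = 2  ⇒  p = 2/5.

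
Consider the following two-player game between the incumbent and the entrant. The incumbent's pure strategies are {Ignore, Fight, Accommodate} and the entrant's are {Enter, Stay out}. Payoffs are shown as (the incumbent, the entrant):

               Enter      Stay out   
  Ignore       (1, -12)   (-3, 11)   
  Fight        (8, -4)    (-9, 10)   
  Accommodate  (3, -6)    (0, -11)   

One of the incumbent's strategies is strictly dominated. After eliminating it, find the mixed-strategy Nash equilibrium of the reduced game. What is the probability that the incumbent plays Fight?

The incumbent's strategy Ignore is strictly dominated by Accommodate: 3 > 1 and 0 > -3. Eliminate Ignore.
The incumbent's mix must leave the entrant indifferent between Enter and Stay out.
  the entrant's expected payoff from Enter: p·(-4) + (1−p)·(-6) = 2p - 6
  the entrant's expected payoff from Stay out: p·10 + (1−p)·(-11) = 21p - 11
  2p - 6 = 21p - 11  ⇒  -19p = -5  ⇒  p = 5/19.

p = 5/19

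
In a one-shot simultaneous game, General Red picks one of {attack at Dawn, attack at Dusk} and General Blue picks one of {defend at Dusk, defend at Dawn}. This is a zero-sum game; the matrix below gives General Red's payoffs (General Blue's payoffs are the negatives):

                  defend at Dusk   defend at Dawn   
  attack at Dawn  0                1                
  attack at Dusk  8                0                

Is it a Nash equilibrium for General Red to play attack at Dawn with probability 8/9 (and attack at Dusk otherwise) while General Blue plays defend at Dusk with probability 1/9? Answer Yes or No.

Check General Blue's indifference given General Red's mix p = 8/9:
  payoff from defend at Dusk = -8/9; payoff from defend at Dawn = -8/9 — equal.
Check General Red's indifference given General Blue's mix q = 1/9:
  payoff from attack at Dawn = 8/9; payoff from attack at Dusk = 8/9 — equal.
Both players are indifferent, so neither can profitably deviate.

Yes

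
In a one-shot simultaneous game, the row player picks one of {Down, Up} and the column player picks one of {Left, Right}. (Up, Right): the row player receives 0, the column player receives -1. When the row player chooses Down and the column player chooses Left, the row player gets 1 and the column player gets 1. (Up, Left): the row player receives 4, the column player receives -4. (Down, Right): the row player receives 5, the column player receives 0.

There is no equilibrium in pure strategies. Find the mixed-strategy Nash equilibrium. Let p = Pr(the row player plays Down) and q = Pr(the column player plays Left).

p = 3/4, q = 5/8

The row player's mix must leave the column player indifferent between Left and Right.
  the column player's payoff from Left: p·1 + (1−p)·(-4) = 5p - 4
  the column player's payoff from Right: p·0 + (1−p)·(-1) = p - 1
  5p - 4 = p - 1  ⇒  4p = 3  ⇒  p = 3/4.
Set the row player's expected payoff from Down equal to that from Up:
  the row player's payoff from Down: q·1 + (1−q)·5 = -4q + 5
  the row player's payoff from Up: q·4 + (1−q)·0 = 4q
  -4q + 5 = 4q  ⇒  -8q = -5  ⇒  q = 5/8.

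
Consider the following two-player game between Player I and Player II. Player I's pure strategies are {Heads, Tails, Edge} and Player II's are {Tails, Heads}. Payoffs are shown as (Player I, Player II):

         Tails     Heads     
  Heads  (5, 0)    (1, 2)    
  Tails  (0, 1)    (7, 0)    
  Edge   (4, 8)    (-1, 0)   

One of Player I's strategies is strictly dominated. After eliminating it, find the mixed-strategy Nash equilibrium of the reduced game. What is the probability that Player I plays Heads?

Player I's strategy Edge is strictly dominated by Heads: 5 > 4 and 1 > -1. Eliminate Edge.
In a mixed equilibrium Player II is indifferent between Tails and Heads; this condition fixes p.
  Player II's payoff from Tails: p·0 + (1−p)·1 = -p + 1
  Player II's payoff from Heads: p·2 + (1−p)·0 = 2p
  -p + 1 = 2p  ⇒  -3p = -1  ⇒  p = 1/3.

p = 1/3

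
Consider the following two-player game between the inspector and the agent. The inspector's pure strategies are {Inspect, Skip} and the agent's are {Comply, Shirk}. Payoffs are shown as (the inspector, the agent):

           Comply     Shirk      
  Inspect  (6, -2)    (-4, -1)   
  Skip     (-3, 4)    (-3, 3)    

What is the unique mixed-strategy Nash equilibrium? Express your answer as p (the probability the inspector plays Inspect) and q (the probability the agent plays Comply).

For the agent to be willing to mix, the agent must be indifferent between Comply and Shirk, which pins down the inspector's mix.
  the agent's payoff to Comply: p·(-2) + (1−p)·4 = -6p + 4
  the agent's payoff to Shirk: p·(-1) + (1−p)·3 = -4p + 3
  -6p + 4 = -4p + 3  ⇒  -2p = -1  ⇒  p = 1/2.
For the inspector to be willing to mix, the inspector must be indifferent between Inspect and Skip, which pins down the agent's mix.
  the inspector's expected payoff from Inspect: q·6 + (1−q)·(-4) = 10q - 4
  the inspector's expected payoff from Skip: q·(-3) + (1−q)·(-3) = -3
  10q - 4 = -3  ⇒  10q = 1  ⇒  q = 1/10.

p = 1/2, q = 1/10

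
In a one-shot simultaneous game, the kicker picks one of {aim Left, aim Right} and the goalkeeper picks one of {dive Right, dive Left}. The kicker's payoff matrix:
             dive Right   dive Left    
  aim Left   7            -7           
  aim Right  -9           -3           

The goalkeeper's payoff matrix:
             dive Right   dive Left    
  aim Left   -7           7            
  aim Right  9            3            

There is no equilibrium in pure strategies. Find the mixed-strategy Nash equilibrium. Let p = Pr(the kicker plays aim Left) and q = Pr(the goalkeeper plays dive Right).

Set the goalkeeper's expected payoff from dive Right equal to that from dive Left:
  the goalkeeper's payoff from dive Right: p·(-7) + (1−p)·9 = -16p + 9
  the goalkeeper's payoff from dive Left: p·7 + (1−p)·3 = 4p + 3
  -16p + 9 = 4p + 3  ⇒  -20p = -6  ⇒  p = 3/10.
For the kicker to be willing to mix, the kicker must be indifferent between aim Left and aim Right, which pins down the goalkeeper's mix.
  the kicker's expected payoff from aim Left: q·7 + (1−q)·(-7) = 14q - 7
  the kicker's expected payoff from aim Right: q·(-9) + (1−q)·(-3) = -6q - 3
  14q - 7 = -6q - 3  ⇒  20q = 4  ⇒  q = 1/5.

p = 3/10, q = 1/5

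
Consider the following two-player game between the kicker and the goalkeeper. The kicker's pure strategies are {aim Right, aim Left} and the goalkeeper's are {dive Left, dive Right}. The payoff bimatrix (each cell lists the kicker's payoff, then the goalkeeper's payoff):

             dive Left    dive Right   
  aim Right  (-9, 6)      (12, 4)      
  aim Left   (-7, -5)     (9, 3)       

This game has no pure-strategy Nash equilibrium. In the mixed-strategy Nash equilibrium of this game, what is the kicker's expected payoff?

In a mixed equilibrium the kicker is indifferent between aim Right and aim Left; this condition fixes q.
  the kicker's payoff from aim Right: q·(-9) + (1−q)·12 = -21q + 12
  the kicker's payoff from aim Left: q·(-7) + (1−q)·9 = -16q + 9
  -21q + 12 = -16q + 9  ⇒  -5q = -3  ⇒  q = 3/5.
At equilibrium the kicker is indifferent across rows, so the kicker's payoff equals the payoff from aim Right: (3/5)·(-9) + (2/5)·12 = -3/5.

-3/5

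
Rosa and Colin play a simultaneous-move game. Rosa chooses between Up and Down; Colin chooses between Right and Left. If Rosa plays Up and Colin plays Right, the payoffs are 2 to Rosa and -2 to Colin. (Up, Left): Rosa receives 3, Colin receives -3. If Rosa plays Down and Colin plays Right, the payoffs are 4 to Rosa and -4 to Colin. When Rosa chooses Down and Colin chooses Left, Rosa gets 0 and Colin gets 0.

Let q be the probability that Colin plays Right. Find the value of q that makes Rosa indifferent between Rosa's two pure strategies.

q = 3/5

For Rosa to be willing to mix, Rosa must be indifferent between Up and Down, which pins down Colin's mix.
  Rosa's payoff from Up: q·2 + (1−q)·3 = -q + 3
  Rosa's payoff from Down: q·4 + (1−q)·0 = 4q
  -q + 3 = 4q  ⇒  -5q = -3  ⇒  q = 3/5.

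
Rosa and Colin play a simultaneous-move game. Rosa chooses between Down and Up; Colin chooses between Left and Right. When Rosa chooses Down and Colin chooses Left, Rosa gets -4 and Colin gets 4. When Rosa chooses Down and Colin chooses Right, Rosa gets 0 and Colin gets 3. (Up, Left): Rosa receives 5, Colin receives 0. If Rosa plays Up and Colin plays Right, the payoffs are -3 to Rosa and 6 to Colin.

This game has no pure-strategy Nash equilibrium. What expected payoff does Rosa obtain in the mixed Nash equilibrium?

-1

Rosa's indifference between Down and Up determines Colin's mixing probability q:
  Rosa's payoff to Down: q·(-4) + (1−q)·0 = -4q
  Rosa's payoff to Up: q·5 + (1−q)·(-3) = 8q - 3
  -4q = 8q - 3  ⇒  -12q = -3  ⇒  q = 1/4.
At equilibrium Rosa is indifferent across rows, so Rosa's payoff equals the payoff from Down: (1/4)·(-4) + (3/4)·0 = -1.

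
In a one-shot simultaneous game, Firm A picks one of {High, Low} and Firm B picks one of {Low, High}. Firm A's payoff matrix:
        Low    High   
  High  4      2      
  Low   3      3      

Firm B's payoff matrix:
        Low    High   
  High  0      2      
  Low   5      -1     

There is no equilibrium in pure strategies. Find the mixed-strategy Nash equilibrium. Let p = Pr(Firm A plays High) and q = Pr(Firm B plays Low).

Firm B's indifference between Low and High determines Firm A's mixing probability p:
  Firm B's expected payoff from Low: p·0 + (1−p)·5 = -5p + 5
  Firm B's expected payoff from High: p·2 + (1−p)·(-1) = 3p - 1
  -5p + 5 = 3p - 1  ⇒  -8p = -6  ⇒  p = 3/4.
Set Firm A's expected payoff from High equal to that from Low:
  Firm A's expected payoff from High: q·4 + (1−q)·2 = 2q + 2
  Firm A's expected payoff from Low: q·3 + (1−q)·3 = 3
  2q + 2 = 3  ⇒  2q = 1  ⇒  q = 1/2.

p = 3/4, q = 1/2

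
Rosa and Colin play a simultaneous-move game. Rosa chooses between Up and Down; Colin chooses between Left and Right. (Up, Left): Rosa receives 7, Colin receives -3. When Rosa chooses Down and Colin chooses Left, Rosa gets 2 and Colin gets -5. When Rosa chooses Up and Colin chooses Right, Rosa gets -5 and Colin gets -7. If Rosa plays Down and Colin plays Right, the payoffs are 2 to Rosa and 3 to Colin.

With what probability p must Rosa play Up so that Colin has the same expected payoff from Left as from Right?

Colin's indifference between Left and Right determines Rosa's mixing probability p:
  Colin's expected payoff from Left: p·(-3) + (1−p)·(-5) = 2p - 5
  Colin's expected payoff from Right: p·(-7) + (1−p)·3 = -10p + 3
  2p - 5 = -10p + 3  ⇒  12p = 8  ⇒  p = 2/3.

p = 2/3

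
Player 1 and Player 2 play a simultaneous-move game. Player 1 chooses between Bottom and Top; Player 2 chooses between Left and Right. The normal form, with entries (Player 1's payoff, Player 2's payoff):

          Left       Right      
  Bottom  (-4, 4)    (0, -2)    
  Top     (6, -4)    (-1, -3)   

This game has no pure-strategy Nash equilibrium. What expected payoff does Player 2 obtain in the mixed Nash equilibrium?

-20/7

For Player 2 to be willing to mix, Player 2 must be indifferent between Left and Right, which pins down Player 1's mix.
  Player 2's expected payoff from Left: p·4 + (1−p)·(-4) = 8p - 4
  Player 2's expected payoff from Right: p·(-2) + (1−p)·(-3) = p - 3
  8p - 4 = p - 3  ⇒  7p = 1  ⇒  p = 1/7.
At equilibrium Player 2 is indifferent across columns, so Player 2's payoff equals the payoff from Left: (1/7)·4 + (6/7)·(-4) = -20/7.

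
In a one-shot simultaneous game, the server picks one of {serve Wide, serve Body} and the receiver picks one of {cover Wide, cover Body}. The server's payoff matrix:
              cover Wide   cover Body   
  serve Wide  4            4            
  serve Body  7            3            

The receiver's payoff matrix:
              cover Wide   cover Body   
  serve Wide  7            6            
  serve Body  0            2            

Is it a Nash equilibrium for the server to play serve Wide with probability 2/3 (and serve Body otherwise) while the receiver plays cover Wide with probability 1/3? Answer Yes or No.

No

Given the receiver's mix q = 1/3, the server's payoff from serve Wide is 4 but from serve Body is 13/3. The server strictly prefers serve Body, so the server would not mix.
So the proposed profile is not a Nash equilibrium.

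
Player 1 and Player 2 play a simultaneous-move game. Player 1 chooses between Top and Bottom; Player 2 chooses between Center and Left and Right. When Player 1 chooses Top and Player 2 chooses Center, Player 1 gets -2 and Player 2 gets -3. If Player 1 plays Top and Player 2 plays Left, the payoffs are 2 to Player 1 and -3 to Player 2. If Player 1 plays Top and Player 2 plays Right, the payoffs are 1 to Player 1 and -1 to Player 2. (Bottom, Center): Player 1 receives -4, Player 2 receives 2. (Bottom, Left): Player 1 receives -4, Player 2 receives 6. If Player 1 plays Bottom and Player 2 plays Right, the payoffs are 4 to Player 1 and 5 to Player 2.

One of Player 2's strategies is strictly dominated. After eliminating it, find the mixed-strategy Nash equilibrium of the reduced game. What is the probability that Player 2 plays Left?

q = 1/3

Player 2's strategy Center is strictly dominated by Right: -1 > -3 and 5 > 2. Eliminate Center.
Player 2's mix must leave Player 1 indifferent between Top and Bottom.
  Player 1's payoff to Top: q·2 + (1−q)·1 = q + 1
  Player 1's payoff to Bottom: q·(-4) + (1−q)·4 = -8q + 4
  q + 1 = -8q + 4  ⇒  9q = 3  ⇒  q = 1/3.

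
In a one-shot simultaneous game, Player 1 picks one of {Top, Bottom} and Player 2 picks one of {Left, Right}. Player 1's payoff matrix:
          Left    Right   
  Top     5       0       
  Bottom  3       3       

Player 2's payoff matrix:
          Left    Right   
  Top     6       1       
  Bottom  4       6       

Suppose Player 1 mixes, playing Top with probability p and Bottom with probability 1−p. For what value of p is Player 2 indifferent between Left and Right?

p = 2/7

In a mixed equilibrium Player 2 is indifferent between Left and Right; this condition fixes p.
  Player 2's payoff to Left: p·6 + (1−p)·4 = 2p + 4
  Player 2's payoff to Right: p·1 + (1−p)·6 = -5p + 6
  2p + 4 = -5p + 6  ⇒  7p = 2  ⇒  p = 2/7.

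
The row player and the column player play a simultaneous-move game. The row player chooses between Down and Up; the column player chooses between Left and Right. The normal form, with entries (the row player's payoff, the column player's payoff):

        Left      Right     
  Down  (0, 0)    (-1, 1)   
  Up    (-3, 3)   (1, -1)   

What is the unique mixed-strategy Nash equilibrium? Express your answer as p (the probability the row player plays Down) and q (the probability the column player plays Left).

p = 4/5, q = 2/5

For the column player to be willing to mix, the column player must be indifferent between Left and Right, which pins down the row player's mix.
  the column player's expected payoff from Left: p·0 + (1−p)·3 = -3p + 3
  the column player's expected payoff from Right: p·1 + (1−p)·(-1) = 2p - 1
  -3p + 3 = 2p - 1  ⇒  -5p = -4  ⇒  p = 4/5.
In a mixed equilibrium the row player is indifferent between Down and Up; this condition fixes q.
  the row player's expected payoff from Down: q·0 + (1−q)·(-1) = q - 1
  the row player's expected payoff from Up: q·(-3) + (1−q)·1 = -4q + 1
  q - 1 = -4q + 1  ⇒  5q = 2  ⇒  q = 2/5.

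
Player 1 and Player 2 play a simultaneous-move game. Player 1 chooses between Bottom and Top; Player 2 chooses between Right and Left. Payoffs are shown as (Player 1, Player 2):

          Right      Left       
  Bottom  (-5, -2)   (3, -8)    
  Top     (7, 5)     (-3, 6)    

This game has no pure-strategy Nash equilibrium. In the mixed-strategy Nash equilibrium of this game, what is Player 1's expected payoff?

1/3

Player 1's indifference between Bottom and Top determines Player 2's mixing probability q:
  Player 1's payoff from Bottom: q·(-5) + (1−q)·3 = -8q + 3
  Player 1's payoff from Top: q·7 + (1−q)·(-3) = 10q - 3
  -8q + 3 = 10q - 3  ⇒  -18q = -6  ⇒  q = 1/3.
At equilibrium Player 1 is indifferent across rows, so Player 1's payoff equals the payoff from Bottom: (1/3)·(-5) + (2/3)·3 = 1/3.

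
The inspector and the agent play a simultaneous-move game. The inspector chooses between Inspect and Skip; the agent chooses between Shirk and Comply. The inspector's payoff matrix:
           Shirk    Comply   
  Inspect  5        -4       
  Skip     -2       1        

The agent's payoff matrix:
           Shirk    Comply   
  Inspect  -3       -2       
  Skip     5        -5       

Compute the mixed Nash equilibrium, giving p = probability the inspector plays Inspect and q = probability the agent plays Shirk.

p = 10/11, q = 5/12

The agent's indifference between Shirk and Comply determines the inspector's mixing probability p:
  the agent's payoff from Shirk: p·(-3) + (1−p)·5 = -8p + 5
  the agent's payoff from Comply: p·(-2) + (1−p)·(-5) = 3p - 5
  -8p + 5 = 3p - 5  ⇒  -11p = -10  ⇒  p = 10/11.
The agent's mix must leave the inspector indifferent between Inspect and Skip.
  the inspector's expected payoff from Inspect: q·5 + (1−q)·(-4) = 9q - 4
  the inspector's expected payoff from Skip: q·(-2) + (1−q)·1 = -3q + 1
  9q - 4 = -3q + 1  ⇒  12q = 5  ⇒  q = 5/12.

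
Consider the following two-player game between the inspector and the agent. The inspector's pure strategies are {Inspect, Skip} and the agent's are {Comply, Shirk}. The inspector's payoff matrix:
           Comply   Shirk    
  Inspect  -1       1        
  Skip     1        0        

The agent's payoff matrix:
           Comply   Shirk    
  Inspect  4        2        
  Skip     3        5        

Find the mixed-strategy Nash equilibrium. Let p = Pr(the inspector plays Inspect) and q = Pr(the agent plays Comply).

In a mixed equilibrium the agent is indifferent between Comply and Shirk; this condition fixes p.
  the agent's payoff from Comply: p·4 + (1−p)·3 = p + 3
  the agent's payoff from Shirk: p·2 + (1−p)·5 = -3p + 5
  p + 3 = -3p + 5  ⇒  4p = 2  ⇒  p = 1/2.
In a mixed equilibrium the inspector is indifferent between Inspect and Skip; this condition fixes q.
  the inspector's payoff from Inspect: q·(-1) + (1−q)·1 = -2q + 1
  the inspector's payoff from Skip: q·1 + (1−q)·0 = q
  -2q + 1 = q  ⇒  -3q = -1  ⇒  q = 1/3.

p = 1/2, q = 1/3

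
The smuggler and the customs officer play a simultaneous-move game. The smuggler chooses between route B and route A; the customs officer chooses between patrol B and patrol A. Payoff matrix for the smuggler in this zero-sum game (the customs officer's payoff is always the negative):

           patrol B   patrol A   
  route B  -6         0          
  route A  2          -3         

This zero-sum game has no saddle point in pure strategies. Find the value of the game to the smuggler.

The smuggler's indifference between route B and route A determines the customs officer's mixing probability q:
  the smuggler's payoff from route B: q·(-6) + (1−q)·0 = -6q
  the smuggler's payoff from route A: q·2 + (1−q)·(-3) = 5q - 3
  -6q = 5q - 3  ⇒  -11q = -3  ⇒  q = 3/11.
The value is the smuggler's expected payoff against this mix (using route B): (3/11)·(-6) + (8/11)·0 = -18/11.

v = -18/11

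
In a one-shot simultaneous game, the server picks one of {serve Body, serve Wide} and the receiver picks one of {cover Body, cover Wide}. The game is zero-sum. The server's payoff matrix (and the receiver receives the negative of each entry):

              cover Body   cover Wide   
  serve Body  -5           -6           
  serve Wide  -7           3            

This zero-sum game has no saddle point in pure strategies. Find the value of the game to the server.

v = -57/11

In a mixed equilibrium the server is indifferent between serve Body and serve Wide; this condition fixes q.
  the server's expected payoff from serve Body: q·(-5) + (1−q)·(-6) = q - 6
  the server's expected payoff from serve Wide: q·(-7) + (1−q)·3 = -10q + 3
  q - 6 = -10q + 3  ⇒  11q = 9  ⇒  q = 9/11.
The value is the server's expected payoff against this mix (using serve Body): (9/11)·(-5) + (2/11)·(-6) = -57/11.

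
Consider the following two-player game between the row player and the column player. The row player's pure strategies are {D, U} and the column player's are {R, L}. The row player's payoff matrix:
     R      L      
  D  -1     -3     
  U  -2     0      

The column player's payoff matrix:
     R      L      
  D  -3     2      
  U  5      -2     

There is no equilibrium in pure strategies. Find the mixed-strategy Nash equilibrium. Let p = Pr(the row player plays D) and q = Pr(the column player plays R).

The column player's indifference between R and L determines the row player's mixing probability p:
  the column player's payoff to R: p·(-3) + (1−p)·5 = -8p + 5
  the column player's payoff to L: p·2 + (1−p)·(-2) = 4p - 2
  -8p + 5 = 4p - 2  ⇒  -12p = -7  ⇒  p = 7/12.
Set the row player's expected payoff from D equal to that from U:
  the row player's payoff from D: q·(-1) + (1−q)·(-3) = 2q - 3
  the row player's payoff from U: q·(-2) + (1−q)·0 = -2q
  2q - 3 = -2q  ⇒  4q = 3  ⇒  q = 3/4.

p = 7/12, q = 3/4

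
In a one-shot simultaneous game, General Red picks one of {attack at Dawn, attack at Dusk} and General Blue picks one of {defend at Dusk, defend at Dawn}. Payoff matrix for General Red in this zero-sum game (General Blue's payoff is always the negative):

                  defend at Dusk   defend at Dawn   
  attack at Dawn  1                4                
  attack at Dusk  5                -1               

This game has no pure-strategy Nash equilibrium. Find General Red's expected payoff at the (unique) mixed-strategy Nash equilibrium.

7/3

Set General Red's expected payoff from attack at Dawn equal to that from attack at Dusk:
  General Red's payoff to attack at Dawn: q·1 + (1−q)·4 = -3q + 4
  General Red's payoff to attack at Dusk: q·5 + (1−q)·(-1) = 6q - 1
  -3q + 4 = 6q - 1  ⇒  -9q = -5  ⇒  q = 5/9.
At equilibrium General Red is indifferent across rows, so General Red's payoff equals the payoff from attack at Dawn: (5/9)·1 + (4/9)·4 = 7/3.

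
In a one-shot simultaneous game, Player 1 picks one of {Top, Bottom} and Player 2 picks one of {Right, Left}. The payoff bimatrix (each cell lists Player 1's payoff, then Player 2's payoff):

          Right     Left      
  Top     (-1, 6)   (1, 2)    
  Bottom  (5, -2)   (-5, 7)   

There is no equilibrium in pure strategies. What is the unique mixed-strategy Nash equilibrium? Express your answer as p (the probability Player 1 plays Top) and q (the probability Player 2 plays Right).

p = 9/13, q = 1/2

In a mixed equilibrium Player 2 is indifferent between Right and Left; this condition fixes p.
  Player 2's payoff to Right: p·6 + (1−p)·(-2) = 8p - 2
  Player 2's payoff to Left: p·2 + (1−p)·7 = -5p + 7
  8p - 2 = -5p + 7  ⇒  13p = 9  ⇒  p = 9/13.
In a mixed equilibrium Player 1 is indifferent between Top and Bottom; this condition fixes q.
  Player 1's payoff from Top: q·(-1) + (1−q)·1 = -2q + 1
  Player 1's payoff from Bottom: q·5 + (1−q)·(-5) = 10q - 5
  -2q + 1 = 10q - 5  ⇒  -12q = -6  ⇒  q = 1/2.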